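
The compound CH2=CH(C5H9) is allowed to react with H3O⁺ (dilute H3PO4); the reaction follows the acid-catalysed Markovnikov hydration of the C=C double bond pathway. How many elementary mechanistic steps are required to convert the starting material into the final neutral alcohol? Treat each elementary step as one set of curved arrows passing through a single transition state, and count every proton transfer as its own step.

4

Step 1: Protonation of the alkene by H3O⁺: the π bond acts as the nucleophile and picks up H⁺, giving the more stable (Markovnikov) secondary carbocation. H2O is released.
Step 2: A 1,2-hydride shift from the adjacent cyclopentyl carbon moves the positive charge from the secondary centre to an adjacent carbon, generating a more stable tertiary carbocation.
Step 3: A lone pair on the oxygen of H2O attacks the carbocation, forming a C–O bond and an oxonium ion (a protonated alcohol).
Step 4: H2O removes a proton from the oxonium oxygen, regenerating H3O⁺ and giving the neutral alcohol.
Total: 4 elementary steps.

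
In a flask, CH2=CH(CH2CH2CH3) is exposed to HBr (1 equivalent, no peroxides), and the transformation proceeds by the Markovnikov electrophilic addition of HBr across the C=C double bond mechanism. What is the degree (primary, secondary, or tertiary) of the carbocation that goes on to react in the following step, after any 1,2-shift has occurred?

Step 1: The π electrons of the C=C bond attack a proton of HBr; Markovnikov addition places the new C–H on the less-substituted alkene carbon, so the positive charge ends up on the more-substituted carbon — a secondary carbocation. The H–Br bond breaks heterolytically, releasing Br⁻.
No single 1,2-shift to an adjacent carbon would give a more-substituted cation, so no rearrangement occurs.

secondary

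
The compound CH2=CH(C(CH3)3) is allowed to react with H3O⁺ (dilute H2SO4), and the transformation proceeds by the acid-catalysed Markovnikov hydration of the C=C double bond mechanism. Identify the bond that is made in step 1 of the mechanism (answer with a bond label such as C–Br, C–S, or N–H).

C–H

Step 1: The π electrons of the C=C bond attack a proton of H3O⁺; Markovnikov addition places the new C–H on the less-substituted alkene carbon, so the positive charge ends up on the more-substituted carbon — a secondary carbocation. H2O is released.
The bond formed in this step is the C–H bond.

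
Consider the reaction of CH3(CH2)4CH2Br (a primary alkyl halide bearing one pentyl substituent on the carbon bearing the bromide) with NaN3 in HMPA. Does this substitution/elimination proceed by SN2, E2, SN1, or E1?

Conditions: a primary substrate with a strong nucleophile in the polar aprotic solvent HMPA.
These conditions are the textbook signature of the SN2 pathway.
An unhindered substrate with a strong nucleophile in a polar aprotic solvent favours one-step backside displacement.

SN2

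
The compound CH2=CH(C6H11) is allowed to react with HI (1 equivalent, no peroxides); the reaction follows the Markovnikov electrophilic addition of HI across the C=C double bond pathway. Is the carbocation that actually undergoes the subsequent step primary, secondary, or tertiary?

tertiary

Step 1: The π electrons of the C=C bond attack a proton of HI; Markovnikov addition places the new C–H on the less-substituted alkene carbon, so the positive charge ends up on the more-substituted carbon — a secondary carbocation. The H–I bond breaks heterolytically, releasing I⁻.
Step 2: A 1,2-hydride shift from the adjacent cyclohexyl carbon moves the positive charge from the secondary centre to an adjacent carbon, generating a more stable tertiary carbocation.
The cation rearranges from secondary to tertiary via a 1,2-hydride shift from the adjacent cyclohexyl carbon; the tertiary cation is what reacts next.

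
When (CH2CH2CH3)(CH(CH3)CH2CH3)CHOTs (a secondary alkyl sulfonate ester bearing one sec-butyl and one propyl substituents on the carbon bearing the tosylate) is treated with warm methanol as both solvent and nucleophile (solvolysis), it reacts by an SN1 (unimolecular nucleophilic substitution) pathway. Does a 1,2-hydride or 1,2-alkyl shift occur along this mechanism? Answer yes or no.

The first-formed carbocation is secondary.
The adjacent sec-butyl carbon already bears 2 other carbon substituents and has a hydrogen to migrate; after a 1,2-hydride shift from that carbon the positive charge sits on a tertiary centre.
Tertiary is more stable than secondary, so the shift occurs.

yes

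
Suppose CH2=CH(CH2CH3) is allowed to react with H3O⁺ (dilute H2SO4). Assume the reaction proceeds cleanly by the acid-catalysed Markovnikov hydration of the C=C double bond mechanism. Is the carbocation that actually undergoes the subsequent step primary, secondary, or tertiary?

secondary

Step 1: Electrophilic addition begins with the π(C=C) electrons forming a bond to the proton of H3O⁺. Following Markovnikov's rule, the resulting cation is secondary. H2O is released.
No single 1,2-shift to an adjacent carbon would give a more-substituted cation, so no rearrangement occurs.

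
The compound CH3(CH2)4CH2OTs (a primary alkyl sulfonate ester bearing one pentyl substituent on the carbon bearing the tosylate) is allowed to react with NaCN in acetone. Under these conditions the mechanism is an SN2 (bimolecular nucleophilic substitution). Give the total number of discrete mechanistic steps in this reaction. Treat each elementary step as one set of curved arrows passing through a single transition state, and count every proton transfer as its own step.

Step 1: Backside attack by CN⁻ on the carbon bearing the tosylate: the new C–C bond forms as the C–O bond breaks, with Walden inversion at carbon.
Total: 1 elementary step.

1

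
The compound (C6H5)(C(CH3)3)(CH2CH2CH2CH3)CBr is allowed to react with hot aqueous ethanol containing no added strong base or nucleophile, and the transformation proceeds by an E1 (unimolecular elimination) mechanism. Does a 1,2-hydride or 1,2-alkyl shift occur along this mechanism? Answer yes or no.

no

The first-formed carbocation is tertiary.
No single 1,2-shift to an adjacent carbon would produce a more-substituted cation than the one already present, so no rearrangement occurs.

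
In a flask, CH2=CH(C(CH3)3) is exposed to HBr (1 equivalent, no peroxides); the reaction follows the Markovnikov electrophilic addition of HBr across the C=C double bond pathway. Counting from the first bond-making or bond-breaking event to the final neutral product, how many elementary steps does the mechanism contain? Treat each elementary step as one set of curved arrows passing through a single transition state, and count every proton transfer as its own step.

Step 1: Electrophilic addition begins with the π(C=C) electrons forming a bond to the proton of HBr. Following Markovnikov's rule, the resulting cation is secondary. The H–Br bond breaks heterolytically, releasing Br⁻.
Step 2: Carbocation rearrangement: a 1,2-methyl shift from the adjacent tert-butyl carbon converts the initially-formed secondary cation into the more stable tertiary cation.
Step 3: Nucleophilic attack by Br⁻ on the carbocation completes the addition, giving R–Br.
Total: 3 elementary steps.

3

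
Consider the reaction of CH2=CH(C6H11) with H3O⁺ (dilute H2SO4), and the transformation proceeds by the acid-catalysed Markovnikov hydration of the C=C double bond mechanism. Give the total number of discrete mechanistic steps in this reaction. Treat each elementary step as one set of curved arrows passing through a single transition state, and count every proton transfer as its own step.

Step 1: Protonation of the alkene by H3O⁺: the π bond acts as the nucleophile and picks up H⁺, giving the more stable (Markovnikov) secondary carbocation. H2O is released.
Step 2: A hydride (H with its bonding pair) migrates from the adjacent cyclohexyl carbon to the cationic centre — a 1,2-hydride shift — upgrading the secondary cation to a tertiary one.
Step 3: Nucleophilic capture of the cation by H2O produces the protonated alcohol (an oxonium ion).
Step 4: Deprotonation of the oxonium ion by a water molecule delivers the neutral alcohol and regenerates the acid catalyst.
Total: 4 elementary steps.

4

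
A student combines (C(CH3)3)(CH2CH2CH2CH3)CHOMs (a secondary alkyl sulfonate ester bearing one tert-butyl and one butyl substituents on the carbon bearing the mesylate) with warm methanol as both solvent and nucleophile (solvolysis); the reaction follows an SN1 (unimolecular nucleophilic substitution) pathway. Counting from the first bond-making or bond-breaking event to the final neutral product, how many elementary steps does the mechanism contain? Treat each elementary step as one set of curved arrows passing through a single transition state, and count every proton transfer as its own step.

Step 1: The C–O bond breaks with both electrons going to the mesylate; MsO⁻ leaves and a secondary carbocation remains.
Step 2: A methyl group with its bonding pair migrates from the adjacent tert-butyl carbon to the cationic centre — a 1,2-methyl shift — upgrading the secondary cation to a tertiary one.
Step 3: A lone pair on the oxygen of CH3OH attacks the carbocation, forming a new C–O σ-bond and an oxonium ion.
Step 4: Deprotonation of the oxonium oxygen by solvent methanol yields the neutral ether.
Total: 4 elementary steps.

4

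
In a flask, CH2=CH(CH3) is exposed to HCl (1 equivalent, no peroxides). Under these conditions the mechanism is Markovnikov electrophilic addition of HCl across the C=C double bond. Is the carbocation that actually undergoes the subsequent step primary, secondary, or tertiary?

Step 1: Electrophilic addition begins with the π(C=C) electrons forming a bond to the proton of HCl. Following Markovnikov's rule, the resulting cation is secondary. The H–Cl bond breaks heterolytically, releasing Cl⁻.
No single 1,2-shift to an adjacent carbon would give a more-substituted cation, so no rearrangement occurs.

secondary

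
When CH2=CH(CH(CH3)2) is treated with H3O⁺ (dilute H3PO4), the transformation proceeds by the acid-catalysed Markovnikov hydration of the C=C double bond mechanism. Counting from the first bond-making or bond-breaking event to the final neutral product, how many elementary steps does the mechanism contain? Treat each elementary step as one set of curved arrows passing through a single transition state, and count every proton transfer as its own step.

Step 1: Electrophilic addition begins with the π(C=C) electrons forming a bond to the proton of H3O⁺. Following Markovnikov's rule, the resulting cation is secondary. H2O is released.
Step 2: A 1,2-hydride shift from the adjacent isopropyl carbon moves the positive charge from the secondary centre to an adjacent carbon, generating a more stable tertiary carbocation.
Step 3: Nucleophilic capture of the cation by H2O produces the protonated alcohol (an oxonium ion).
Step 4: Deprotonation of the oxonium ion by a water molecule delivers the neutral alcohol and regenerates the acid catalyst.
Total: 4 elementary steps.

4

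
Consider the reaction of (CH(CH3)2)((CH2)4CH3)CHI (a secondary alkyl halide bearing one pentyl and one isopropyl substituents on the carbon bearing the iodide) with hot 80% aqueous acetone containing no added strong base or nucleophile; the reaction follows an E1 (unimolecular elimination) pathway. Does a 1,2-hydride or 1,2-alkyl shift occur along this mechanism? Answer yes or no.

yes

The first-formed carbocation is secondary.
The adjacent isopropyl carbon already bears 2 other carbon substituents and has a hydrogen to migrate; after a 1,2-hydride shift from that carbon the positive charge sits on a tertiary centre.
Tertiary is more stable than secondary, so the shift occurs.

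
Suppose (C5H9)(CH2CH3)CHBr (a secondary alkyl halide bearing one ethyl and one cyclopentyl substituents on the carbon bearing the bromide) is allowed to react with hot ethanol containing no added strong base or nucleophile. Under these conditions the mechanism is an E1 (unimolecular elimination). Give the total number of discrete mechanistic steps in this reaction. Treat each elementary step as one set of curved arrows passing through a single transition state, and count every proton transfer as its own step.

Step 1: Ionisation: the C–Br σ-bond cleaves heterolytically; both bonding electrons depart with Br⁻, leaving a secondary carbocation at the α-carbon.
Step 2: A hydride (H with its bonding pair) migrates from the adjacent cyclopentyl carbon to the cationic centre — a 1,2-hydride shift — upgrading the secondary cation to a tertiary one.
Step 3: An ethanol molecule (solvent) deprotonates a β-carbon; as the C–H bond breaks, those electrons form the new alkene π bond.
Total: 3 elementary steps.

3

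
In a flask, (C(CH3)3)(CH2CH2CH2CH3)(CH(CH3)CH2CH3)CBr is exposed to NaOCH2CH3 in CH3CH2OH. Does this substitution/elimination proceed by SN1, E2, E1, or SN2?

Conditions: a strong base with a tertiary substrate bearing a β-hydrogen.
These conditions are the textbook signature of the E2 pathway.
A strong (often hindered) base removes a β-H in concert with loss of the leaving group — bimolecular elimination.

E2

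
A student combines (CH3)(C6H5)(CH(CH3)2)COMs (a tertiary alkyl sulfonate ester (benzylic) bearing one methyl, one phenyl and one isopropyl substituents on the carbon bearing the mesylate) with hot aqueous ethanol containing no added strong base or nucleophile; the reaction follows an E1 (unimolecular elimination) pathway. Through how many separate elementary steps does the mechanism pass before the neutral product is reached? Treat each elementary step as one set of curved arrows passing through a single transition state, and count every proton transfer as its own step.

2

Step 1: The C–O bond breaks with both electrons going to the mesylate; MsO⁻ leaves and a tertiary carbocation remains.
(No 1,2-shift: no single shift to an adjacent carbon would give a more stable cation.)
Step 2: Loss of a β-proton to a water (or ethanol) molecule of the solvent: the C–H bonding pair collapses toward the cationic carbon to form the C=C π bond, yielding the alkene.
Total: 2 elementary steps.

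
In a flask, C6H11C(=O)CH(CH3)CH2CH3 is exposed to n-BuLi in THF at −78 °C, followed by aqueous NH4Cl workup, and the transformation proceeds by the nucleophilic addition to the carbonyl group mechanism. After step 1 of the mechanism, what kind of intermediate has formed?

tetrahedral alkoxide intermediate

Step 1: Nucleophilic addition: the carbanion-like carbon of n-BuLi adds to the carbonyl carbon, pushing the π(C=O) electron pair onto oxygen and giving a tetrahedral alkoxide.
After step 1 the species present is a tetrahedral alkoxide intermediate.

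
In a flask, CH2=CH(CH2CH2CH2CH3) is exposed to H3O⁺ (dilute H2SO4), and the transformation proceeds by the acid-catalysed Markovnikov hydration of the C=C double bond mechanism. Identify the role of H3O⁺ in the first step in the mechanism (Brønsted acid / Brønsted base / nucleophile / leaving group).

Step 1: Protonation of the alkene by H3O⁺: the π bond acts as the nucleophile and picks up H⁺, giving the more stable (Markovnikov) secondary carbocation. H2O is released.
H3O⁺ in the first step donates a proton in a proton-transfer step — a Brønsted acid.

Brønsted acid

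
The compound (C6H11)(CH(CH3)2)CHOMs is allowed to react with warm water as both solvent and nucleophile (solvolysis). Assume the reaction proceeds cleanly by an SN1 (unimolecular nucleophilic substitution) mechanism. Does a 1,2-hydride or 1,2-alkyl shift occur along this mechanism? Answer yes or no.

The first-formed carbocation is secondary.
The adjacent isopropyl carbon already bears 2 other carbon substituents and has a hydrogen to migrate; after a 1,2-hydride shift from that carbon the positive charge sits on a tertiary centre.
Tertiary is more stable than secondary, so the shift occurs.

yes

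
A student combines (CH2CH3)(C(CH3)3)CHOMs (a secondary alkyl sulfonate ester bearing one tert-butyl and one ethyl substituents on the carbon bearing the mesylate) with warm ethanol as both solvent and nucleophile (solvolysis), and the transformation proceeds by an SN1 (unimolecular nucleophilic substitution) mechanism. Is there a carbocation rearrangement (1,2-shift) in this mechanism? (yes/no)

The first-formed carbocation is secondary.
The adjacent tert-butyl carbon has no hydrogen but bears methyl groups; migration of one methyl with its bonding pair (a 1,2-methyl shift) places the charge on a tertiary centre.
Tertiary is more stable than secondary, so the shift occurs.

yes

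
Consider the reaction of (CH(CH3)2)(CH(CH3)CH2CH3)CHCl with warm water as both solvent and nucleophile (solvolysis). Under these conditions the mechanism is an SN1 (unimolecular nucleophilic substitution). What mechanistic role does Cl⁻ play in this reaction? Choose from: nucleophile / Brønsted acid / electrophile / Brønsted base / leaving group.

Step 1: Rate-determining heterolysis of the C–Cl bond gives Cl⁻ and a secondary carbocation.
Cl⁻ departs with both electrons of the breaking σ-bond — that is the definition of a leaving group.

leaving group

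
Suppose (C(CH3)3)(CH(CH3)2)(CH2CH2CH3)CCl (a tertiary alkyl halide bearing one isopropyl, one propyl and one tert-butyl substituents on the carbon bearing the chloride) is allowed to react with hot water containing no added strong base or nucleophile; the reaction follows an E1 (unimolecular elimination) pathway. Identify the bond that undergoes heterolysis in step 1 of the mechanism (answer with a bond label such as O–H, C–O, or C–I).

C–Cl

Step 1: Rate-determining heterolysis of the C–Cl bond gives Cl⁻ and a tertiary carbocation.
The bond broken in this step is the C–Cl bond.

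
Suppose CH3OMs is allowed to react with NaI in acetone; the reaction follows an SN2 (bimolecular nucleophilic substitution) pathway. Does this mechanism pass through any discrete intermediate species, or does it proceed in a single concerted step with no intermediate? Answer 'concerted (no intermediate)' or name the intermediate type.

The iodide nucleophile donates a lone pair from I to the α-carbon in a backside attack; simultaneously the C–O σ-bond breaks and both of its electrons leave with MsO⁻. One concerted step with inversion of configuration.
All bond changes occur in one transition state; no discrete intermediate is formed.

concerted (no intermediate)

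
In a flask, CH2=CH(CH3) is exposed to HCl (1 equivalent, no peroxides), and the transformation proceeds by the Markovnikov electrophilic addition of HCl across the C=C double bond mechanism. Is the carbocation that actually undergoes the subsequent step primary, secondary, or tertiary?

secondary

Step 1: Protonation of the alkene by HCl: the π bond acts as the nucleophile and picks up H⁺, giving the more stable (Markovnikov) secondary carbocation. The H–Cl bond breaks heterolytically, releasing Cl⁻.
No single 1,2-shift to an adjacent carbon would give a more-substituted cation, so no rearrangement occurs.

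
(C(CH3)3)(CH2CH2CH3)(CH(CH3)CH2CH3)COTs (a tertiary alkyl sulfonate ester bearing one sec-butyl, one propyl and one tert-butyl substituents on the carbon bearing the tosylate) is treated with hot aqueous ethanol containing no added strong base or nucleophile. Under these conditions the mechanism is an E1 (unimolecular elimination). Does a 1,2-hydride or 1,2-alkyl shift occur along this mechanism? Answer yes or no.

The first-formed carbocation is tertiary.
No single 1,2-shift to an adjacent carbon would produce a more-substituted cation than the one already present, so no rearrangement occurs.

no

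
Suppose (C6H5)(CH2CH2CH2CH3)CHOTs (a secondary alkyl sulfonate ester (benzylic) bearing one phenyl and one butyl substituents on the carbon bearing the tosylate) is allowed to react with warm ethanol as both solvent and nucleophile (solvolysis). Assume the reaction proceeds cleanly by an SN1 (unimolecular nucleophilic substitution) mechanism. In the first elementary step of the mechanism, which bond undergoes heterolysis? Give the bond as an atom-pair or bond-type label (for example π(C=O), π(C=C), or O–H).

Step 1: The C–O bond breaks with both electrons going to the tosylate; TsO⁻ leaves and a secondary carbocation remains.
The bond broken in this step is the C–O bond.

C–O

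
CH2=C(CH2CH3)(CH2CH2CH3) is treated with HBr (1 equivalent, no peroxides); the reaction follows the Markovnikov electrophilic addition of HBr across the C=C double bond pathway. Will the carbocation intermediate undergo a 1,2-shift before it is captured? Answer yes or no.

no

The first-formed carbocation is tertiary.
No single 1,2-shift to an adjacent carbon would produce a more-substituted cation than the one already present, so no rearrangement occurs.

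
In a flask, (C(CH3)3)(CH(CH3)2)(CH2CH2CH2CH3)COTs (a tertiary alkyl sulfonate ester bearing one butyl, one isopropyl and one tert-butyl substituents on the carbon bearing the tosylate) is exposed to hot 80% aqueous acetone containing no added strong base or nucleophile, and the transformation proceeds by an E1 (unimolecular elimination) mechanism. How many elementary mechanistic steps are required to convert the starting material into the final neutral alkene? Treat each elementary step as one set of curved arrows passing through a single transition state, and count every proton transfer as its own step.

2

Step 1: Rate-determining heterolysis of the C–O bond gives TsO⁻ and a tertiary carbocation.
(No 1,2-shift: no single shift to an adjacent carbon would give a more stable cation.)
Step 2: A water molecule (solvent) deprotonates a β-carbon; as the C–H bond breaks, those electrons form the new alkene π bond.
Total: 2 elementary steps.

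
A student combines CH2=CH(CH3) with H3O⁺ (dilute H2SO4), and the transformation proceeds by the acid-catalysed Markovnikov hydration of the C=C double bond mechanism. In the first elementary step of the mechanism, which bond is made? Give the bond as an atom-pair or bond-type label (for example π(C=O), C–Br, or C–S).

C–H

Step 1: Protonation of the alkene by H3O⁺: the π bond acts as the nucleophile and picks up H⁺, giving the more stable (Markovnikov) secondary carbocation. H2O is released.
The bond formed in this step is the C–H bond.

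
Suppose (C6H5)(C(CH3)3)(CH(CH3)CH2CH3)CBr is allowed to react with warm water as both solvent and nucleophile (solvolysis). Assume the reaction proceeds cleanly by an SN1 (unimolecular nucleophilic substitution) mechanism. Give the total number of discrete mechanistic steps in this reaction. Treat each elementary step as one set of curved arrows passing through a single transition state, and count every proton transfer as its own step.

Step 1: The C–Br bond breaks with both electrons going to the bromide; Br⁻ leaves and a tertiary carbocation remains.
(No 1,2-shift: no single shift to an adjacent carbon would give a more stable cation.)
Step 2: A lone pair on the oxygen of H2O attacks the carbocation, forming a new C–O σ-bond and an oxonium ion.
Step 3: Deprotonation of the oxonium oxygen by solvent water yields the neutral alcohol.
Total: 3 elementary steps.

3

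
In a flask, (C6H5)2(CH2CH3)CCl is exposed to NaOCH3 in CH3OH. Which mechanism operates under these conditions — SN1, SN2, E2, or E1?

Conditions: a strong base with a tertiary substrate bearing a β-hydrogen.
These conditions are the textbook signature of the E2 pathway.
A strong (often hindered) base removes a β-H in concert with loss of the leaving group — bimolecular elimination.

E2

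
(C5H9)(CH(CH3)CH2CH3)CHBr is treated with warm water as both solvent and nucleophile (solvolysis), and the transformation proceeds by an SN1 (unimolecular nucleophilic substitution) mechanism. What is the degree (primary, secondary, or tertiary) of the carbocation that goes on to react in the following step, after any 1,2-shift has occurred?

tertiary

Step 1: Ionisation: the C–Br σ-bond cleaves heterolytically; both bonding electrons depart with Br⁻, leaving a secondary carbocation at the α-carbon.
Step 2: A hydride (H with its bonding pair) migrates from the adjacent cyclopentyl carbon to the cationic centre — a 1,2-hydride shift — upgrading the secondary cation to a tertiary one.
The cation rearranges from secondary to tertiary via a 1,2-hydride shift from the adjacent cyclopentyl carbon; the tertiary cation is what reacts next.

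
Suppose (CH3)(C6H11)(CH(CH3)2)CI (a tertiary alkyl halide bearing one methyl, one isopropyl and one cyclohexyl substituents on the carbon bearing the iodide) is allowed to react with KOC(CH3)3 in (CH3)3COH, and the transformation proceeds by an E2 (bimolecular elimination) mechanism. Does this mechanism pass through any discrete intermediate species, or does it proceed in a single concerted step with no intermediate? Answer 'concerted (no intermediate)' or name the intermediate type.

concerted (no intermediate)

The strong base (CH3)3CO⁻ removes a β-hydrogen; in the same concerted event the electrons of the breaking C–H bond form the new π(C=C) bond and the C–I σ-bond breaks, expelling I⁻. Anti-periplanar geometry; one transition state.
All bond changes occur in one transition state; no discrete intermediate is formed.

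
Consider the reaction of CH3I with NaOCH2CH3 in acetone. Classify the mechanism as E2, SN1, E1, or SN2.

SN2

Conditions: a methyl substrate with a strong nucleophile in the polar aprotic solvent acetone.
These conditions are the textbook signature of the SN2 pathway.
An unhindered substrate with a strong nucleophile in a polar aprotic solvent favours one-step backside displacement.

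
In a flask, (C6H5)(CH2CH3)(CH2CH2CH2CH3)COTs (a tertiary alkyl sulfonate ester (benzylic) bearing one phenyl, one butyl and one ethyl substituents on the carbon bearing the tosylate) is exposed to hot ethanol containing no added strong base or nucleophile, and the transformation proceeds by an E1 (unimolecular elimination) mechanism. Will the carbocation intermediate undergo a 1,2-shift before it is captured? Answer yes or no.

The first-formed carbocation is tertiary.
No single 1,2-shift to an adjacent carbon would produce a more-substituted cation than the one already present, so no rearrangement occurs.

no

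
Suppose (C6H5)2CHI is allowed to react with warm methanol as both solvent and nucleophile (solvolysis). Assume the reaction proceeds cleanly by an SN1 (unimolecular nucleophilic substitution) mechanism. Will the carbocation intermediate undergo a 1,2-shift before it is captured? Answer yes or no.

no

The first-formed carbocation is secondary.
No single 1,2-shift to an adjacent carbon would produce a more-substituted cation than the one already present, so no rearrangement occurs.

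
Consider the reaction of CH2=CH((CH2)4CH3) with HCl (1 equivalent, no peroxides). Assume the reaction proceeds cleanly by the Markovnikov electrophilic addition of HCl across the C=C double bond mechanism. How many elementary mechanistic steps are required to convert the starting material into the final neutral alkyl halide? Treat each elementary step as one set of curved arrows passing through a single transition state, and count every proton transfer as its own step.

2

Step 1: Electrophilic addition begins with the π(C=C) electrons forming a bond to the proton of HCl. Following Markovnikov's rule, the resulting cation is secondary. The H–Cl bond breaks heterolytically, releasing Cl⁻.
(No 1,2-shift: no single shift to an adjacent carbon would give a more stable cation.)
Step 2: Nucleophilic attack by Cl⁻ on the carbocation completes the addition, giving R–Cl.
Total: 2 elementary steps.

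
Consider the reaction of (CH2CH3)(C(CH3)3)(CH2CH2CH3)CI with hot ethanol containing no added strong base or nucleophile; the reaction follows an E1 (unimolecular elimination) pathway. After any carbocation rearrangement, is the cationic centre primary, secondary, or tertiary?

Step 1: Rate-determining heterolysis of the C–I bond gives I⁻ and a tertiary carbocation.
No single 1,2-shift to an adjacent carbon would give a more-substituted cation, so no rearrangement occurs.

tertiary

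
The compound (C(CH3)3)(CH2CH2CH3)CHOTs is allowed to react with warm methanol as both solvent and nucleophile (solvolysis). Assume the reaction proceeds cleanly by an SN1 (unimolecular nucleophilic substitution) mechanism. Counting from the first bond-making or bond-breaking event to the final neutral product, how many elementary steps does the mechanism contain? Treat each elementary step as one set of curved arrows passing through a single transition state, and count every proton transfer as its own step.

4

Step 1: The C–O bond breaks with both electrons going to the tosylate; TsO⁻ leaves and a secondary carbocation remains.
Step 2: A 1,2-methyl shift from the adjacent tert-butyl carbon moves the positive charge from the secondary centre to an adjacent carbon, generating a more stable tertiary carbocation.
Step 3: CH3OH donates an oxygen lone pair into the empty p orbital of the cation, giving a protonated ether (an oxonium ion).
Step 4: Deprotonation of the oxonium oxygen by solvent methanol yields the neutral ether.
Total: 4 elementary steps.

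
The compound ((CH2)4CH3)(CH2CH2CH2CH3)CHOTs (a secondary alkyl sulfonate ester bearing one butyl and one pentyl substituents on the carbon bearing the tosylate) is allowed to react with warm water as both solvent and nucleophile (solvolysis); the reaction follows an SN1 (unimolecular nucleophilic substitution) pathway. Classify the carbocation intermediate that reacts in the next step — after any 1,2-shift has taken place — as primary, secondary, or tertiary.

secondary

Step 1: Unassisted departure of TsO⁻ (taking the C–O bonding pair) generates a secondary carbocation.
No single 1,2-shift to an adjacent carbon would give a more-substituted cation, so no rearrangement occurs.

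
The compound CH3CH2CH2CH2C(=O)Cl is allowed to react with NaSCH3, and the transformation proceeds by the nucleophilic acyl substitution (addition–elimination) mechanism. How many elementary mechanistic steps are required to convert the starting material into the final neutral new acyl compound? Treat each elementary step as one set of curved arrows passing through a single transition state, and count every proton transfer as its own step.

Step 1: A lone pair on the S of CH3S⁻ attacks the electrophilic acyl carbon; the π(C=O) electrons move onto oxygen, giving a tetrahedral intermediate.
Step 2: An oxygen lone pair re-forms the C=O π bond as the C–Cl σ-bond breaks; Cl⁻ is expelled.
Total: 2 elementary steps.

2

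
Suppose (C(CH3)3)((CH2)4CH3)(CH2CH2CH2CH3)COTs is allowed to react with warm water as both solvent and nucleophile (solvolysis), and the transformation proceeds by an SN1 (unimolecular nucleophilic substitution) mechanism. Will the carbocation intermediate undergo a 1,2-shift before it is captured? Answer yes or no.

The first-formed carbocation is tertiary.
No single 1,2-shift to an adjacent carbon would produce a more-substituted cation than the one already present, so no rearrangement occurs.

no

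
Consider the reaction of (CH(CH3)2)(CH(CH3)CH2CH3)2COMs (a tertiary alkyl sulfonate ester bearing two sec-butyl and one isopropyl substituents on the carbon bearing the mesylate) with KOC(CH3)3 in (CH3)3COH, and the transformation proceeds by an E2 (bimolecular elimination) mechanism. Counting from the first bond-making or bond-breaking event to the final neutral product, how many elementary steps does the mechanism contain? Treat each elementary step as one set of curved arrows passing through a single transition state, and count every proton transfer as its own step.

Step 1: The strong base (CH3)3CO⁻ removes a β-hydrogen; in the same concerted event the electrons of the breaking C–H bond form the new π(C=C) bond and the C–O σ-bond breaks, expelling MsO⁻. Anti-periplanar geometry; one transition state.
Total: 1 elementary step.

1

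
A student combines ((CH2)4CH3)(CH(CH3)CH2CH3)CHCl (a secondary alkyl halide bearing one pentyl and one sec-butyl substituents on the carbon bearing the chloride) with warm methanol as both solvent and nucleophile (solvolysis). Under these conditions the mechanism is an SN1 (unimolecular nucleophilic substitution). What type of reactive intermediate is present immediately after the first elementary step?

secondary carbocation

Step 1: Ionisation: the C–Cl σ-bond cleaves heterolytically; both bonding electrons depart with Cl⁻, leaving a secondary carbocation at the α-carbon.
After step 1 the species present is a secondary carbocation.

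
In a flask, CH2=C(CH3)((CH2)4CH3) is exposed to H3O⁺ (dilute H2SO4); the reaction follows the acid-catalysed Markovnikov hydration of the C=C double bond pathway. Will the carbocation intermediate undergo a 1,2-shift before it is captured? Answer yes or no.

The first-formed carbocation is tertiary.
No single 1,2-shift to an adjacent carbon would produce a more-substituted cation than the one already present, so no rearrangement occurs.

no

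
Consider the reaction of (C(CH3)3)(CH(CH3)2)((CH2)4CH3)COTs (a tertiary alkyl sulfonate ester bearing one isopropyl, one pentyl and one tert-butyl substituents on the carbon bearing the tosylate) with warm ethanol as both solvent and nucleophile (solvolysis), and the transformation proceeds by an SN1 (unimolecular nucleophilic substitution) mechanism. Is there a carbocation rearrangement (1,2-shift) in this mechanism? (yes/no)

The first-formed carbocation is tertiary.
No single 1,2-shift to an adjacent carbon would produce a more-substituted cation than the one already present, so no rearrangement occurs.

no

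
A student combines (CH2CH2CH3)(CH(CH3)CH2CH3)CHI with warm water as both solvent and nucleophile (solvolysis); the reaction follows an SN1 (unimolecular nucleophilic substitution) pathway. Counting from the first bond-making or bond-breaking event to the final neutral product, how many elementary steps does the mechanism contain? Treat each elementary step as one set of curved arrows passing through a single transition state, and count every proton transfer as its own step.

Step 1: Rate-determining heterolysis of the C–I bond gives I⁻ and a secondary carbocation.
Step 2: A hydride (H with its bonding pair) migrates from the adjacent sec-butyl carbon to the cationic centre — a 1,2-hydride shift — upgrading the secondary cation to a tertiary one.
Step 3: Nucleophilic capture: the oxygen of H2O bonds to the cationic carbon, producing an oxonium-ion intermediate.
Step 4: Deprotonation of the oxonium oxygen by solvent water yields the neutral alcohol.
Total: 4 elementary steps.

4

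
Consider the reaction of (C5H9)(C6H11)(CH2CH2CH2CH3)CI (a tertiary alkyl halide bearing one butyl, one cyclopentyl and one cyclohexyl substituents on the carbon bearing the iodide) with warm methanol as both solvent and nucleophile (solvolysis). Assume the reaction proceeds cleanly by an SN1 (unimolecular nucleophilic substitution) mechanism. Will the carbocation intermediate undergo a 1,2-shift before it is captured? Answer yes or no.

The first-formed carbocation is tertiary.
No single 1,2-shift to an adjacent carbon would produce a more-substituted cation than the one already present, so no rearrangement occurs.

no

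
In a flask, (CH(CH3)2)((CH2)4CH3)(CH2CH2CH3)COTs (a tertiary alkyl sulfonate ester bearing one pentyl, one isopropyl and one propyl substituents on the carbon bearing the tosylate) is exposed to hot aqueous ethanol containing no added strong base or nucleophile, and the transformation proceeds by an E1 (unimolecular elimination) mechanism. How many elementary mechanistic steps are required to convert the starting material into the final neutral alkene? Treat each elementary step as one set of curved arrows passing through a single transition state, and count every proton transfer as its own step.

Step 1: Unassisted departure of TsO⁻ (taking the C–O bonding pair) generates a tertiary carbocation.
(No 1,2-shift: no single shift to an adjacent carbon would give a more stable cation.)
Step 2: Loss of a β-proton to a water (or ethanol) molecule of the solvent: the C–H bonding pair collapses toward the cationic carbon to form the C=C π bond, yielding the alkene.
Total: 2 elementary steps.

2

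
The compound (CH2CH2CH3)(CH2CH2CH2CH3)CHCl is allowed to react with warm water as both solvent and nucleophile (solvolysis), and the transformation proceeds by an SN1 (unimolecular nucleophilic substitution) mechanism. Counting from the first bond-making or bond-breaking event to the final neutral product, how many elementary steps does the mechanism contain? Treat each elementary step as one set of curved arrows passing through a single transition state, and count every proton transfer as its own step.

3

Step 1: Ionisation: the C–Cl σ-bond cleaves heterolytically; both bonding electrons depart with Cl⁻, leaving a secondary carbocation at the α-carbon.
(No 1,2-shift: no single shift to an adjacent carbon would give a more stable cation.)
Step 2: A lone pair on the oxygen of H2O attacks the carbocation, forming a new C–O σ-bond and an oxonium ion.
Step 3: A second solvent molecule removes the proton on oxygen, giving the neutral alcohol product.
Total: 3 elementary steps.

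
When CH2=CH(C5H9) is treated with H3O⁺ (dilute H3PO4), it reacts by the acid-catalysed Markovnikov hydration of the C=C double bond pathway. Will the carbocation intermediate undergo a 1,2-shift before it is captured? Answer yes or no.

yes

The first-formed carbocation is secondary.
The adjacent cyclopentyl carbon already bears 2 other carbon substituents and has a hydrogen to migrate; after a 1,2-hydride shift from that carbon the positive charge sits on a tertiary centre.
Tertiary is more stable than secondary, so the shift occurs.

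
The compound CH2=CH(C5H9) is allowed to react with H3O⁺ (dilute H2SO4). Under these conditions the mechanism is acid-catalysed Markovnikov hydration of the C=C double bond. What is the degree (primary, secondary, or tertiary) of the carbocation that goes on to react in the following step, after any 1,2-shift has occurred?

Step 1: Protonation of the alkene by H3O⁺: the π bond acts as the nucleophile and picks up H⁺, giving the more stable (Markovnikov) secondary carbocation. H2O is released.
Step 2: A 1,2-hydride shift from the adjacent cyclopentyl carbon moves the positive charge from the secondary centre to an adjacent carbon, generating a more stable tertiary carbocation.
The cation rearranges from secondary to tertiary via a 1,2-hydride shift from the adjacent cyclopentyl carbon; the tertiary cation is what reacts next.

tertiary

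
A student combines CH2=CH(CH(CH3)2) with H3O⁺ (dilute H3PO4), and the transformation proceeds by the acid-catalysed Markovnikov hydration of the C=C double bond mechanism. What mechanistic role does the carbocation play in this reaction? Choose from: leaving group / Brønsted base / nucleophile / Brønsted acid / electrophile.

Step 3: Nucleophilic capture of the cation by H2O produces the protonated alcohol (an oxonium ion).
The carbocation accepts an electron pair into an empty or π* orbital — it is the electrophile.

electrophile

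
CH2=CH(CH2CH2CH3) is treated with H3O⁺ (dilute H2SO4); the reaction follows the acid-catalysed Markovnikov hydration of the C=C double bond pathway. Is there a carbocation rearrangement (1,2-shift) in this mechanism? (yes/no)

The first-formed carbocation is secondary.
No single 1,2-shift to an adjacent carbon would produce a more-substituted cation than the one already present, so no rearrangement occurs.

no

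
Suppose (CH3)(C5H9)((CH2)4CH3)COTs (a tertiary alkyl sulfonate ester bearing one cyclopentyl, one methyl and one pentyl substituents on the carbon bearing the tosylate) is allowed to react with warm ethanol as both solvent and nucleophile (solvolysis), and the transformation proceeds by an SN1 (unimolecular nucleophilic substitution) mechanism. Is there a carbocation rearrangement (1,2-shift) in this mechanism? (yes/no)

no

The first-formed carbocation is tertiary.
No single 1,2-shift to an adjacent carbon would produce a more-substituted cation than the one already present, so no rearrangement occurs.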